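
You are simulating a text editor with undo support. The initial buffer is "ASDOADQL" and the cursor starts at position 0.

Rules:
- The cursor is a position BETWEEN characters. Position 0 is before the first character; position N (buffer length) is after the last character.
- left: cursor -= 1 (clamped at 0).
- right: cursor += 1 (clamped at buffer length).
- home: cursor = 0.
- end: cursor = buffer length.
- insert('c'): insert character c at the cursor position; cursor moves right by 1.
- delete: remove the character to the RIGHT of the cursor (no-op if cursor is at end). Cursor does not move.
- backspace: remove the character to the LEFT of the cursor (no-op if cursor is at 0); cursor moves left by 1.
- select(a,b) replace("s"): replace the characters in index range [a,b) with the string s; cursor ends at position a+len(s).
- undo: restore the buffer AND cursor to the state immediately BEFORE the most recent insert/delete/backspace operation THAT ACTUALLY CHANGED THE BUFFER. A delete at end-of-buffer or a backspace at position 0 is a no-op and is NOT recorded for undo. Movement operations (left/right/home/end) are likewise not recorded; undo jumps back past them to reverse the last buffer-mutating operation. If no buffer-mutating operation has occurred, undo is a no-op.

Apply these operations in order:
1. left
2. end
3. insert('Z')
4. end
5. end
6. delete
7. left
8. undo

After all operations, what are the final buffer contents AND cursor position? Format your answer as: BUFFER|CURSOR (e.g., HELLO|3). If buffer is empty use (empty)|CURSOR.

Answer: ASDOADQL|8

Derivation:
After op 1 (left): buf='ASDOADQL' cursor=0
After op 2 (end): buf='ASDOADQL' cursor=8
After op 3 (insert('Z')): buf='ASDOADQLZ' cursor=9
After op 4 (end): buf='ASDOADQLZ' cursor=9
After op 5 (end): buf='ASDOADQLZ' cursor=9
After op 6 (delete): buf='ASDOADQLZ' cursor=9
After op 7 (left): buf='ASDOADQLZ' cursor=8
After op 8 (undo): buf='ASDOADQL' cursor=8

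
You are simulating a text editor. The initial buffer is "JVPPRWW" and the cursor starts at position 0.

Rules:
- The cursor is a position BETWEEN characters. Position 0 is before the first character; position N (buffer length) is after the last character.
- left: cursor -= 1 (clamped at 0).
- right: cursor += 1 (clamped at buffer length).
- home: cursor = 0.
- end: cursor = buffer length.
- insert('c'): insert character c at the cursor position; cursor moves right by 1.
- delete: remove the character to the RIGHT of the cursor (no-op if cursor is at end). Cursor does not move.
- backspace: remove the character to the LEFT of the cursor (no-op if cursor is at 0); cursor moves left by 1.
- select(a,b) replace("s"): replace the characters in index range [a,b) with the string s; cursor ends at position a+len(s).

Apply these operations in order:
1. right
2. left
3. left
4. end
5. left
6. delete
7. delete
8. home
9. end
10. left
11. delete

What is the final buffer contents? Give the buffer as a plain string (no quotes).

After op 1 (right): buf='JVPPRWW' cursor=1
After op 2 (left): buf='JVPPRWW' cursor=0
After op 3 (left): buf='JVPPRWW' cursor=0
After op 4 (end): buf='JVPPRWW' cursor=7
After op 5 (left): buf='JVPPRWW' cursor=6
After op 6 (delete): buf='JVPPRW' cursor=6
After op 7 (delete): buf='JVPPRW' cursor=6
After op 8 (home): buf='JVPPRW' cursor=0
After op 9 (end): buf='JVPPRW' cursor=6
After op 10 (left): buf='JVPPRW' cursor=5
After op 11 (delete): buf='JVPPR' cursor=5

Answer: JVPPR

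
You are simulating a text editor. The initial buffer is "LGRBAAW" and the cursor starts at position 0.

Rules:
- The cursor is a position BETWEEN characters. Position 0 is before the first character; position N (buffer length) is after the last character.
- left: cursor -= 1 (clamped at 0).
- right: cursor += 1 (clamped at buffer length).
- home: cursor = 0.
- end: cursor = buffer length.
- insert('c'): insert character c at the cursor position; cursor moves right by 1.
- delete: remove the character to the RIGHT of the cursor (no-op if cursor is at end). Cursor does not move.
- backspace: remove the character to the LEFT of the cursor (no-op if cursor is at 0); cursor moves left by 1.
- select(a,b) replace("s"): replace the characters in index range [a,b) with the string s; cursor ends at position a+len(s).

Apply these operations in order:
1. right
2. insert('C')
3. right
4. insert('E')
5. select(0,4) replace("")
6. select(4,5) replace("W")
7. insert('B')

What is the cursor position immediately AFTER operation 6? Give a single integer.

After op 1 (right): buf='LGRBAAW' cursor=1
After op 2 (insert('C')): buf='LCGRBAAW' cursor=2
After op 3 (right): buf='LCGRBAAW' cursor=3
After op 4 (insert('E')): buf='LCGERBAAW' cursor=4
After op 5 (select(0,4) replace("")): buf='RBAAW' cursor=0
After op 6 (select(4,5) replace("W")): buf='RBAAW' cursor=5

Answer: 5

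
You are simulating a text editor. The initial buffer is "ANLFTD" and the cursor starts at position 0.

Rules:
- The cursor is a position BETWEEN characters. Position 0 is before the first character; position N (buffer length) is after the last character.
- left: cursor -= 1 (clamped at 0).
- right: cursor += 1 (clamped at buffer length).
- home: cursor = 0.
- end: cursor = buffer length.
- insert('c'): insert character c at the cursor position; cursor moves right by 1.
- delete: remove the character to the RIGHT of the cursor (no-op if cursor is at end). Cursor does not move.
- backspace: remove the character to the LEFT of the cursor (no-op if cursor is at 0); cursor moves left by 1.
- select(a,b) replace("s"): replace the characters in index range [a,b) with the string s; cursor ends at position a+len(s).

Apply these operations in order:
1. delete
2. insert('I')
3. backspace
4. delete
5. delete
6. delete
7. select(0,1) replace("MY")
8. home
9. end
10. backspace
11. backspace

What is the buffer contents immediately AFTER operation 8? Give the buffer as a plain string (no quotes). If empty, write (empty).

After op 1 (delete): buf='NLFTD' cursor=0
After op 2 (insert('I')): buf='INLFTD' cursor=1
After op 3 (backspace): buf='NLFTD' cursor=0
After op 4 (delete): buf='LFTD' cursor=0
After op 5 (delete): buf='FTD' cursor=0
After op 6 (delete): buf='TD' cursor=0
After op 7 (select(0,1) replace("MY")): buf='MYD' cursor=2
After op 8 (home): buf='MYD' cursor=0

Answer: MYD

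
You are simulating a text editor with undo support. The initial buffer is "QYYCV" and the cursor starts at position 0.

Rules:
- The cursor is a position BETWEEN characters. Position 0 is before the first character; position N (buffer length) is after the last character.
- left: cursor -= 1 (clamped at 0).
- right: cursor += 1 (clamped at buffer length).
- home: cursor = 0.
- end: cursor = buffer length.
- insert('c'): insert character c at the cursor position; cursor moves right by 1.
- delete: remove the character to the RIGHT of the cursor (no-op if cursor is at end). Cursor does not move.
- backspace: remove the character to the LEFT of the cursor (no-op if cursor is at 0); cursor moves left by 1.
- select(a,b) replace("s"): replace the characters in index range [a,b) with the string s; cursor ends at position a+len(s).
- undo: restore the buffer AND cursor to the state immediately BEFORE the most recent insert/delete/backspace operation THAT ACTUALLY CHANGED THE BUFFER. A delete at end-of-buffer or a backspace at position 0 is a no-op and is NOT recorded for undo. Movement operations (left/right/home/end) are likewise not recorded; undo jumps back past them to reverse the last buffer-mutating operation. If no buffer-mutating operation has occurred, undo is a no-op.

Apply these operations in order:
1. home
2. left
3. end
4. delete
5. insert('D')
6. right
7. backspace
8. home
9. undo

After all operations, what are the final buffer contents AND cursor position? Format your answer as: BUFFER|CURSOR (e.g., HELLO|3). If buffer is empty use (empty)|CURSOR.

Answer: QYYCVD|6

Derivation:
After op 1 (home): buf='QYYCV' cursor=0
After op 2 (left): buf='QYYCV' cursor=0
After op 3 (end): buf='QYYCV' cursor=5
After op 4 (delete): buf='QYYCV' cursor=5
After op 5 (insert('D')): buf='QYYCVD' cursor=6
After op 6 (right): buf='QYYCVD' cursor=6
After op 7 (backspace): buf='QYYCV' cursor=5
After op 8 (home): buf='QYYCV' cursor=0
After op 9 (undo): buf='QYYCVD' cursor=6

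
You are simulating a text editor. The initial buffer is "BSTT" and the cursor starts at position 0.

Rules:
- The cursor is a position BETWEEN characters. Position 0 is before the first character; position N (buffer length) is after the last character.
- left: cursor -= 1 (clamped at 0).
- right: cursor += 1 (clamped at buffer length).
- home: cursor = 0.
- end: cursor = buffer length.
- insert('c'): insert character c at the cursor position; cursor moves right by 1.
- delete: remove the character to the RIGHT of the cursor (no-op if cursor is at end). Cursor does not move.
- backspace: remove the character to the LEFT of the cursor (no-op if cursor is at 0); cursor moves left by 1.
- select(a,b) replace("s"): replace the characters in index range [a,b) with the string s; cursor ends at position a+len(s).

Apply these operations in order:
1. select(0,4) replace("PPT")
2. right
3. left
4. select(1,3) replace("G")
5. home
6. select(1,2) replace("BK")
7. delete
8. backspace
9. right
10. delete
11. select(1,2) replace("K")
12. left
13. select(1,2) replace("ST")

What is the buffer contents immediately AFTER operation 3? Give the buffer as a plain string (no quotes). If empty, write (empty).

After op 1 (select(0,4) replace("PPT")): buf='PPT' cursor=3
After op 2 (right): buf='PPT' cursor=3
After op 3 (left): buf='PPT' cursor=2

Answer: PPT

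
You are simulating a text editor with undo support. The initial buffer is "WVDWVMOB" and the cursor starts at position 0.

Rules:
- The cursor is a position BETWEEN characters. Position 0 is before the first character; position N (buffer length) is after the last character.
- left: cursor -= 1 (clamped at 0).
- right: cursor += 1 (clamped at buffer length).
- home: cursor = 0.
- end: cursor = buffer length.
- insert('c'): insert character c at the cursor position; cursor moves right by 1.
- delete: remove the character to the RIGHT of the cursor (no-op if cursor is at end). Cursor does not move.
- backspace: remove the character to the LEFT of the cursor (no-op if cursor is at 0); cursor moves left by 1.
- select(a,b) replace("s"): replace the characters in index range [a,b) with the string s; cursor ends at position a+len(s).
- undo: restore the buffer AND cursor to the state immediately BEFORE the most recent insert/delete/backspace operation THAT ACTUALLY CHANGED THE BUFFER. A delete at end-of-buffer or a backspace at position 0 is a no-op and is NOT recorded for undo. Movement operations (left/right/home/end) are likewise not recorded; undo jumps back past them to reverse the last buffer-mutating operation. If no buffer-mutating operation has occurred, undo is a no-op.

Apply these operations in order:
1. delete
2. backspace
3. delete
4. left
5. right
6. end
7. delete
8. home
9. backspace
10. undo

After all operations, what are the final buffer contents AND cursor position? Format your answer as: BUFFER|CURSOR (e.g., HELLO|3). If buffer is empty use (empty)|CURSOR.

After op 1 (delete): buf='VDWVMOB' cursor=0
After op 2 (backspace): buf='VDWVMOB' cursor=0
After op 3 (delete): buf='DWVMOB' cursor=0
After op 4 (left): buf='DWVMOB' cursor=0
After op 5 (right): buf='DWVMOB' cursor=1
After op 6 (end): buf='DWVMOB' cursor=6
After op 7 (delete): buf='DWVMOB' cursor=6
After op 8 (home): buf='DWVMOB' cursor=0
After op 9 (backspace): buf='DWVMOB' cursor=0
After op 10 (undo): buf='VDWVMOB' cursor=0

Answer: VDWVMOB|0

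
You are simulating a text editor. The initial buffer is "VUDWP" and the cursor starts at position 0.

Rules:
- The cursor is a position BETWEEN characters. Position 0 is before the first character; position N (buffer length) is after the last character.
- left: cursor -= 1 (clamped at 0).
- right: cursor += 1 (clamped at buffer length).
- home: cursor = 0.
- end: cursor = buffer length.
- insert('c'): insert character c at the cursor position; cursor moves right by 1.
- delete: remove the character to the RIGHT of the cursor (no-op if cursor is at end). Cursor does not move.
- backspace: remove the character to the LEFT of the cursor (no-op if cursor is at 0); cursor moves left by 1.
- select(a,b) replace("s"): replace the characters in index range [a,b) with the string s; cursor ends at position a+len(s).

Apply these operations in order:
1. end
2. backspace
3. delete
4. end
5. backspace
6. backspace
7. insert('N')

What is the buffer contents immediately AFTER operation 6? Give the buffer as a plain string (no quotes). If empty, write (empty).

Answer: VU

Derivation:
After op 1 (end): buf='VUDWP' cursor=5
After op 2 (backspace): buf='VUDW' cursor=4
After op 3 (delete): buf='VUDW' cursor=4
After op 4 (end): buf='VUDW' cursor=4
After op 5 (backspace): buf='VUD' cursor=3
After op 6 (backspace): buf='VU' cursor=2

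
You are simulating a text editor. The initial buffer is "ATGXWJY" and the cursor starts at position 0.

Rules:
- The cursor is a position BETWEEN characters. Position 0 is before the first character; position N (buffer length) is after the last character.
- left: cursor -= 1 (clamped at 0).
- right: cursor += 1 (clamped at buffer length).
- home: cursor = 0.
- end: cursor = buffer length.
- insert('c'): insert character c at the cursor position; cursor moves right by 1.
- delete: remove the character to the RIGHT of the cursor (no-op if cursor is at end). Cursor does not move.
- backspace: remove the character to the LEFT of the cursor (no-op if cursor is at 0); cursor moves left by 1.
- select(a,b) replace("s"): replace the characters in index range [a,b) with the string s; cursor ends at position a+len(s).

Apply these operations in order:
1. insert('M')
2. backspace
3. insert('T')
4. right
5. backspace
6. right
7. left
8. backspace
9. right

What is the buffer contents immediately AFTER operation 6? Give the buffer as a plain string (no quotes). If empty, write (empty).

After op 1 (insert('M')): buf='MATGXWJY' cursor=1
After op 2 (backspace): buf='ATGXWJY' cursor=0
After op 3 (insert('T')): buf='TATGXWJY' cursor=1
After op 4 (right): buf='TATGXWJY' cursor=2
After op 5 (backspace): buf='TTGXWJY' cursor=1
After op 6 (right): buf='TTGXWJY' cursor=2

Answer: TTGXWJY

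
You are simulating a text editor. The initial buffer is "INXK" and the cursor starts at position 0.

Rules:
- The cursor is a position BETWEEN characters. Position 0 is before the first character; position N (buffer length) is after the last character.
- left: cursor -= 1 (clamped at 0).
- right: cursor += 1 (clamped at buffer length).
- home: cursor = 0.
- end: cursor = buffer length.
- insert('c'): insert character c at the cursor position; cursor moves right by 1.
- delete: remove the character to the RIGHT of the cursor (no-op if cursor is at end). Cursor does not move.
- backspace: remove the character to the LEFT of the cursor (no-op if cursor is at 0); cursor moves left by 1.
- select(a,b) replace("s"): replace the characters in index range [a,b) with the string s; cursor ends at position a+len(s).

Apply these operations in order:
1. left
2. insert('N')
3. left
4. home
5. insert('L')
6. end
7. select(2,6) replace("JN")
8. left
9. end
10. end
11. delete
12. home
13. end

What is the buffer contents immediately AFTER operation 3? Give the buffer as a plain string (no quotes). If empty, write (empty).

After op 1 (left): buf='INXK' cursor=0
After op 2 (insert('N')): buf='NINXK' cursor=1
After op 3 (left): buf='NINXK' cursor=0

Answer: NINXK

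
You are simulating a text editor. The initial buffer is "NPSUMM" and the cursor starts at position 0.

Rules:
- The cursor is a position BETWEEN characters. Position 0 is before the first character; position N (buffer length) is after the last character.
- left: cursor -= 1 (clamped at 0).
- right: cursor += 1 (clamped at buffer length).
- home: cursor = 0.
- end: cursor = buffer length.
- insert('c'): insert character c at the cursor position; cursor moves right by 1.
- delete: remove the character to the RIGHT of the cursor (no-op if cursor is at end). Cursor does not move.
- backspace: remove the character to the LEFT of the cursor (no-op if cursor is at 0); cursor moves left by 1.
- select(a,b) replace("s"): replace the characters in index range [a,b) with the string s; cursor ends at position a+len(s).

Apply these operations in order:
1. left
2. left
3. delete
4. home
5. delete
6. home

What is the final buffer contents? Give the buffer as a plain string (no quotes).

Answer: SUMM

Derivation:
After op 1 (left): buf='NPSUMM' cursor=0
After op 2 (left): buf='NPSUMM' cursor=0
After op 3 (delete): buf='PSUMM' cursor=0
After op 4 (home): buf='PSUMM' cursor=0
After op 5 (delete): buf='SUMM' cursor=0
After op 6 (home): buf='SUMM' cursor=0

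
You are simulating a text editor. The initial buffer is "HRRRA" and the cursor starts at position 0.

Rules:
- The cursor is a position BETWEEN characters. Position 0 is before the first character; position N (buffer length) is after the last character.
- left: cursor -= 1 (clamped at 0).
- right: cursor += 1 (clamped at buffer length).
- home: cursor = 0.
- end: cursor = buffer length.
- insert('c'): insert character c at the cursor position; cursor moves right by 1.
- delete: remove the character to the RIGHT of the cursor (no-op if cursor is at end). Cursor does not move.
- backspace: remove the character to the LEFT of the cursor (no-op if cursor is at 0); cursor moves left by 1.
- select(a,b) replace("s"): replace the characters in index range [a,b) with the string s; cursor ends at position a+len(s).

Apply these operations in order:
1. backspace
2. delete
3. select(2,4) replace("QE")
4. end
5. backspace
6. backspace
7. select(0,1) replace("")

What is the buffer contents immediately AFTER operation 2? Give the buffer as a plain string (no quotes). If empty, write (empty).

Answer: RRRA

Derivation:
After op 1 (backspace): buf='HRRRA' cursor=0
After op 2 (delete): buf='RRRA' cursor=0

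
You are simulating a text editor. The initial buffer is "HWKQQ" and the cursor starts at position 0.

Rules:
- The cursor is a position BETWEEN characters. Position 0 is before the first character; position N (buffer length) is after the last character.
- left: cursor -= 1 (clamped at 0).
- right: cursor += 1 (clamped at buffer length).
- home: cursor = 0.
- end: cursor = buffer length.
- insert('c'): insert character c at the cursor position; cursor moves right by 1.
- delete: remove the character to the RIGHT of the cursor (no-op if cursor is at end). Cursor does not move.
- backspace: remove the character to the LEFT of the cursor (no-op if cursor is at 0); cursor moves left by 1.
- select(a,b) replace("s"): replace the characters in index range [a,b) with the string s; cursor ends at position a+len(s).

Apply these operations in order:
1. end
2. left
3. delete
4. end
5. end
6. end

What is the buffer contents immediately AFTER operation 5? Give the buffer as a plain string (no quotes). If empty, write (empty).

Answer: HWKQ

Derivation:
After op 1 (end): buf='HWKQQ' cursor=5
After op 2 (left): buf='HWKQQ' cursor=4
After op 3 (delete): buf='HWKQ' cursor=4
After op 4 (end): buf='HWKQ' cursor=4
After op 5 (end): buf='HWKQ' cursor=4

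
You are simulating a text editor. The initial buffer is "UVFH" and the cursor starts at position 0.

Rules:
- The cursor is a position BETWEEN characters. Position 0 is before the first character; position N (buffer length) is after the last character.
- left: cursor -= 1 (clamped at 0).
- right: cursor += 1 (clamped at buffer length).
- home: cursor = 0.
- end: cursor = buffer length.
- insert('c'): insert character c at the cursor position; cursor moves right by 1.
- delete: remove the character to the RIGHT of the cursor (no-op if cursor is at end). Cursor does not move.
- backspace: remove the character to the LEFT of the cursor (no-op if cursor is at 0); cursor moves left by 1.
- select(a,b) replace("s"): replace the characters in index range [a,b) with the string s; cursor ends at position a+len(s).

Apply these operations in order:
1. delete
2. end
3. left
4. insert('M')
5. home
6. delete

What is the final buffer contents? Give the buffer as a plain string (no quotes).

Answer: FMH

Derivation:
After op 1 (delete): buf='VFH' cursor=0
After op 2 (end): buf='VFH' cursor=3
After op 3 (left): buf='VFH' cursor=2
After op 4 (insert('M')): buf='VFMH' cursor=3
After op 5 (home): buf='VFMH' cursor=0
After op 6 (delete): buf='FMH' cursor=0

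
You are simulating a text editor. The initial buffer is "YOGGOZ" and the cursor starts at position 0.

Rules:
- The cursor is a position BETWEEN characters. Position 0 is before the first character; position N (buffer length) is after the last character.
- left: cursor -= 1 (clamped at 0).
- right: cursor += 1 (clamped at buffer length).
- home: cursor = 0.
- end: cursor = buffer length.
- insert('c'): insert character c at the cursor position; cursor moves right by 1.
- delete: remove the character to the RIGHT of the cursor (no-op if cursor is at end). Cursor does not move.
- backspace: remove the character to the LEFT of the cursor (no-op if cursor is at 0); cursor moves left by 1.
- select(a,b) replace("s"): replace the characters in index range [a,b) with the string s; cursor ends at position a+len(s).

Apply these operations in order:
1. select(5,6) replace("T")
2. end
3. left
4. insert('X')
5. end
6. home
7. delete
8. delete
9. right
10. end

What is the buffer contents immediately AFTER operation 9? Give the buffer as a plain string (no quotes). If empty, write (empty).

Answer: GGOXT

Derivation:
After op 1 (select(5,6) replace("T")): buf='YOGGOT' cursor=6
After op 2 (end): buf='YOGGOT' cursor=6
After op 3 (left): buf='YOGGOT' cursor=5
After op 4 (insert('X')): buf='YOGGOXT' cursor=6
After op 5 (end): buf='YOGGOXT' cursor=7
After op 6 (home): buf='YOGGOXT' cursor=0
After op 7 (delete): buf='OGGOXT' cursor=0
After op 8 (delete): buf='GGOXT' cursor=0
After op 9 (right): buf='GGOXT' cursor=1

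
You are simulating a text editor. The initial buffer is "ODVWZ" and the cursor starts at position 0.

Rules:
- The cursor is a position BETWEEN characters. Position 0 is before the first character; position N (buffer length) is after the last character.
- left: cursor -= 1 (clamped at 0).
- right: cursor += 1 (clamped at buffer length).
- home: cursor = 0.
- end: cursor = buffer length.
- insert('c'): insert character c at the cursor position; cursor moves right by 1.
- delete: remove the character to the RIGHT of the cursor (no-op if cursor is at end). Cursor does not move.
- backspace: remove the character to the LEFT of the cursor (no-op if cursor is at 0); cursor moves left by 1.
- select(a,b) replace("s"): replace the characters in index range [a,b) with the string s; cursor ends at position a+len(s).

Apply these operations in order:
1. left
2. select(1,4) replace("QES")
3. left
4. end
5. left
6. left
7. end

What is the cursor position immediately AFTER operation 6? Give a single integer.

Answer: 3

Derivation:
After op 1 (left): buf='ODVWZ' cursor=0
After op 2 (select(1,4) replace("QES")): buf='OQESZ' cursor=4
After op 3 (left): buf='OQESZ' cursor=3
After op 4 (end): buf='OQESZ' cursor=5
After op 5 (left): buf='OQESZ' cursor=4
After op 6 (left): buf='OQESZ' cursor=3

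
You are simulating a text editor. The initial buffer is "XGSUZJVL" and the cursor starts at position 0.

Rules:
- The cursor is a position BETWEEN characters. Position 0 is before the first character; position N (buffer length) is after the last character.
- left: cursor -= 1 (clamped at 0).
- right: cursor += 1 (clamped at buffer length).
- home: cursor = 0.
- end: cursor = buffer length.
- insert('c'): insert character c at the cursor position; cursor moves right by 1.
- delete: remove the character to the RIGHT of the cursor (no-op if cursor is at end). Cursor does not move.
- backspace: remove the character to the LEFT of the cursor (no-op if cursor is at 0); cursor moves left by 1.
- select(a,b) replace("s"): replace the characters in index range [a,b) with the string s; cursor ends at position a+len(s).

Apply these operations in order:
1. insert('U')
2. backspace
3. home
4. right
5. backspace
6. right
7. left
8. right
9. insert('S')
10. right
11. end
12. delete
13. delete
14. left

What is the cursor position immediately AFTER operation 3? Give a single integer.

Answer: 0

Derivation:
After op 1 (insert('U')): buf='UXGSUZJVL' cursor=1
After op 2 (backspace): buf='XGSUZJVL' cursor=0
After op 3 (home): buf='XGSUZJVL' cursor=0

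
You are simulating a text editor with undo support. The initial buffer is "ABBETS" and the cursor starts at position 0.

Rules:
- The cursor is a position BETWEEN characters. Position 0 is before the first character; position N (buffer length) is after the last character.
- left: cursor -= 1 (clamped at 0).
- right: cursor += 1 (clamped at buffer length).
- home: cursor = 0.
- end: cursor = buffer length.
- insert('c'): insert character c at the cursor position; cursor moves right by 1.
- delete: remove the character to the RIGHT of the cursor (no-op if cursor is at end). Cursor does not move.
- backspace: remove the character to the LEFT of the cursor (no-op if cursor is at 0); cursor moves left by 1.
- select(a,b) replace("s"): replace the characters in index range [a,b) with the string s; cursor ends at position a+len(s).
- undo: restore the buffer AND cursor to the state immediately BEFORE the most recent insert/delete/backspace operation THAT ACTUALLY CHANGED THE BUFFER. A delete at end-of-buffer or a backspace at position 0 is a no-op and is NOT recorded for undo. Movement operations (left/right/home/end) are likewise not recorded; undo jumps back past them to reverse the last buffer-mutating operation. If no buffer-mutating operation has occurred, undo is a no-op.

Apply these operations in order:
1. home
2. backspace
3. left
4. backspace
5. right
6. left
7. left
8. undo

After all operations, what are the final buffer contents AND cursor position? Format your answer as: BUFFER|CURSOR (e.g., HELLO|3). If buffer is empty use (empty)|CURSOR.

Answer: ABBETS|0

Derivation:
After op 1 (home): buf='ABBETS' cursor=0
After op 2 (backspace): buf='ABBETS' cursor=0
After op 3 (left): buf='ABBETS' cursor=0
After op 4 (backspace): buf='ABBETS' cursor=0
After op 5 (right): buf='ABBETS' cursor=1
After op 6 (left): buf='ABBETS' cursor=0
After op 7 (left): buf='ABBETS' cursor=0
After op 8 (undo): buf='ABBETS' cursor=0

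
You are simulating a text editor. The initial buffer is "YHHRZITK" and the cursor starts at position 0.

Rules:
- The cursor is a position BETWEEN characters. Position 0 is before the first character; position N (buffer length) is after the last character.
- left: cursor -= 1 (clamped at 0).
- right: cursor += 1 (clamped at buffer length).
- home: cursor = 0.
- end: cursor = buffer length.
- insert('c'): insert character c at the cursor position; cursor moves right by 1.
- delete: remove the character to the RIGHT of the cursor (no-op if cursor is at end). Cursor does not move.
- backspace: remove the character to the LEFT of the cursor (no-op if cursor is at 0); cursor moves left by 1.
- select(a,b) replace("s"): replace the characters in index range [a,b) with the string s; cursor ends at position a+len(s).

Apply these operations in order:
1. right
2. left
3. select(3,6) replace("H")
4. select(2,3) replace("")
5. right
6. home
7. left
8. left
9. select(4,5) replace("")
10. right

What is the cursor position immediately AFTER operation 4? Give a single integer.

Answer: 2

Derivation:
After op 1 (right): buf='YHHRZITK' cursor=1
After op 2 (left): buf='YHHRZITK' cursor=0
After op 3 (select(3,6) replace("H")): buf='YHHHTK' cursor=4
After op 4 (select(2,3) replace("")): buf='YHHTK' cursor=2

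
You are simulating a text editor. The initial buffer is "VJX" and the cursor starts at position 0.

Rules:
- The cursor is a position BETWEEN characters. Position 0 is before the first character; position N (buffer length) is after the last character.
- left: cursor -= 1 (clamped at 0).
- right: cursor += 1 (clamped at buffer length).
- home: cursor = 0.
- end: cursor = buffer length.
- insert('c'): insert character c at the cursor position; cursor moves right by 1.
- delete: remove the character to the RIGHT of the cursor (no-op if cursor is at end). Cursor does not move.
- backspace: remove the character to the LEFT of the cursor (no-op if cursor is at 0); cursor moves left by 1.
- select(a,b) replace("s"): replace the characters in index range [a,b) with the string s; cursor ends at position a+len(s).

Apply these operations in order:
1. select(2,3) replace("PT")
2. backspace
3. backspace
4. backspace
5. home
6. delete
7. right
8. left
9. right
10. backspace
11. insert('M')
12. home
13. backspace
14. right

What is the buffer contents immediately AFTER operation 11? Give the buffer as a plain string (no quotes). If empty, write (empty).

Answer: M

Derivation:
After op 1 (select(2,3) replace("PT")): buf='VJPT' cursor=4
After op 2 (backspace): buf='VJP' cursor=3
After op 3 (backspace): buf='VJ' cursor=2
After op 4 (backspace): buf='V' cursor=1
After op 5 (home): buf='V' cursor=0
After op 6 (delete): buf='(empty)' cursor=0
After op 7 (right): buf='(empty)' cursor=0
After op 8 (left): buf='(empty)' cursor=0
After op 9 (right): buf='(empty)' cursor=0
After op 10 (backspace): buf='(empty)' cursor=0
After op 11 (insert('M')): buf='M' cursor=1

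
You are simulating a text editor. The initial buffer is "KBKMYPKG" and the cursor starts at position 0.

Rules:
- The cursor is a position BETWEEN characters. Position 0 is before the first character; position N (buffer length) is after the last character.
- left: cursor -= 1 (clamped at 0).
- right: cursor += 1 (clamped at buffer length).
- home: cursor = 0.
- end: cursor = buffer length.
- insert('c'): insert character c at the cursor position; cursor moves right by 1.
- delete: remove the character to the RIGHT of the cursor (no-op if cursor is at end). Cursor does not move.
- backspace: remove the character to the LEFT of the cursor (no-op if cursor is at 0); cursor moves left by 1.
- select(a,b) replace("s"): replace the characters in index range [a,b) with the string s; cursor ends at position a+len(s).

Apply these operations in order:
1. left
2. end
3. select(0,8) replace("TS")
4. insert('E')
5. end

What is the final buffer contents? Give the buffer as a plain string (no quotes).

Answer: TSE

Derivation:
After op 1 (left): buf='KBKMYPKG' cursor=0
After op 2 (end): buf='KBKMYPKG' cursor=8
After op 3 (select(0,8) replace("TS")): buf='TS' cursor=2
After op 4 (insert('E')): buf='TSE' cursor=3
After op 5 (end): buf='TSE' cursor=3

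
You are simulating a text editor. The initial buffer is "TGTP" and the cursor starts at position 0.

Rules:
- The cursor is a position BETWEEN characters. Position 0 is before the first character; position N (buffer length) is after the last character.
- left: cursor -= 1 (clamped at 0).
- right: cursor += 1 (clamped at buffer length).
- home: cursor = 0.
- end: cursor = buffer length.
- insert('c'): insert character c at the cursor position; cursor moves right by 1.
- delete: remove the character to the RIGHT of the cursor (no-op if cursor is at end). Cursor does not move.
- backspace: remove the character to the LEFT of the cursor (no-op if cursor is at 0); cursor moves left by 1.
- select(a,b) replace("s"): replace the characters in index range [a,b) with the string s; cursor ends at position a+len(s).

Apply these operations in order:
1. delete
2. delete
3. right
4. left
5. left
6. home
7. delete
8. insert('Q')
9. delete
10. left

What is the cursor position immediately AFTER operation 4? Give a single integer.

After op 1 (delete): buf='GTP' cursor=0
After op 2 (delete): buf='TP' cursor=0
After op 3 (right): buf='TP' cursor=1
After op 4 (left): buf='TP' cursor=0

Answer: 0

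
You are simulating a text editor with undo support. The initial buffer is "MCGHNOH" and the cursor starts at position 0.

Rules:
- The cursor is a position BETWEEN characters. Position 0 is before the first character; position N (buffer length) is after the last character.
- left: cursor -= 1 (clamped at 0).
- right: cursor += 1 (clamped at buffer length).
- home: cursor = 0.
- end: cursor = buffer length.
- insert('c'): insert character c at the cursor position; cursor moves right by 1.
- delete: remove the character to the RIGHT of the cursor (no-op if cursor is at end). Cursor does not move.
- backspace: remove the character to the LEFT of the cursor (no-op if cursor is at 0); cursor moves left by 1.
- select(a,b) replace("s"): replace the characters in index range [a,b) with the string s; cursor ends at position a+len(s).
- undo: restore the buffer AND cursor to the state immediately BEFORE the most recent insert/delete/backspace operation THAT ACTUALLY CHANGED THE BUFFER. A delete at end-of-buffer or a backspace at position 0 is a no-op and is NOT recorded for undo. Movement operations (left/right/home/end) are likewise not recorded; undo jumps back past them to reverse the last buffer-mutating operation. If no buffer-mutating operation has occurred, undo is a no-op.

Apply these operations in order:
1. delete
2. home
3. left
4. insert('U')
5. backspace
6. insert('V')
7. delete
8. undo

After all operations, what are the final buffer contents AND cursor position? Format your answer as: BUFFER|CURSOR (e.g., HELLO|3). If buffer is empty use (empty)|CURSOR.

Answer: VCGHNOH|1

Derivation:
After op 1 (delete): buf='CGHNOH' cursor=0
After op 2 (home): buf='CGHNOH' cursor=0
After op 3 (left): buf='CGHNOH' cursor=0
After op 4 (insert('U')): buf='UCGHNOH' cursor=1
After op 5 (backspace): buf='CGHNOH' cursor=0
After op 6 (insert('V')): buf='VCGHNOH' cursor=1
After op 7 (delete): buf='VGHNOH' cursor=1
After op 8 (undo): buf='VCGHNOH' cursor=1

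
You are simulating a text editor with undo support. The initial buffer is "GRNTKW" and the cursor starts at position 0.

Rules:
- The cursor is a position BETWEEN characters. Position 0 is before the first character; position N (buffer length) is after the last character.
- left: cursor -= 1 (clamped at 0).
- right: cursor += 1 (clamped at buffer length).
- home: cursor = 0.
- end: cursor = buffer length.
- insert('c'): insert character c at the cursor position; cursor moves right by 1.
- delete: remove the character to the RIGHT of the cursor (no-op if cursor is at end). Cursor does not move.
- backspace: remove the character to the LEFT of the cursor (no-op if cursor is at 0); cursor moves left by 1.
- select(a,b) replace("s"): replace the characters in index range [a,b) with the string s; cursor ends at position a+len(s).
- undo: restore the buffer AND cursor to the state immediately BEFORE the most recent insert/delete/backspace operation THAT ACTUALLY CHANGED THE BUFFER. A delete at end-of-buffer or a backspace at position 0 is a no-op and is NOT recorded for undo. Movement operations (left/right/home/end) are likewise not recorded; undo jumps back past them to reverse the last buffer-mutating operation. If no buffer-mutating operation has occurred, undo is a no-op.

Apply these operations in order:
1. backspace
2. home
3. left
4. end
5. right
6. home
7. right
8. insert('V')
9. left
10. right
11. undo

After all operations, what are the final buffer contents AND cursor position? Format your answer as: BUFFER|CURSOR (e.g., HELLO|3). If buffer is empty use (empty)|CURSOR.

Answer: GRNTKW|1

Derivation:
After op 1 (backspace): buf='GRNTKW' cursor=0
After op 2 (home): buf='GRNTKW' cursor=0
After op 3 (left): buf='GRNTKW' cursor=0
After op 4 (end): buf='GRNTKW' cursor=6
After op 5 (right): buf='GRNTKW' cursor=6
After op 6 (home): buf='GRNTKW' cursor=0
After op 7 (right): buf='GRNTKW' cursor=1
After op 8 (insert('V')): buf='GVRNTKW' cursor=2
After op 9 (left): buf='GVRNTKW' cursor=1
After op 10 (right): buf='GVRNTKW' cursor=2
After op 11 (undo): buf='GRNTKW' cursor=1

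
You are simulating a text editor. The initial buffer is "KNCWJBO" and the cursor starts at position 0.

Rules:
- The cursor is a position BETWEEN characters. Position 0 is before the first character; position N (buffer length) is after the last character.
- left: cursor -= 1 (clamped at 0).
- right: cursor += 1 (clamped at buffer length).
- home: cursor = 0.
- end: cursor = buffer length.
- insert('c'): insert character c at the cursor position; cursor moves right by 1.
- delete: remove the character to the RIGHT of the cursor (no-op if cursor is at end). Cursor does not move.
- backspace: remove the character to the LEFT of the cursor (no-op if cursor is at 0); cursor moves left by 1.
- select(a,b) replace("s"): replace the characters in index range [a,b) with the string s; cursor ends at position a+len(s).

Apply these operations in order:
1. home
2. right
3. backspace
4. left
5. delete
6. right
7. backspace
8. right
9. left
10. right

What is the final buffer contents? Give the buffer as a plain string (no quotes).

After op 1 (home): buf='KNCWJBO' cursor=0
After op 2 (right): buf='KNCWJBO' cursor=1
After op 3 (backspace): buf='NCWJBO' cursor=0
After op 4 (left): buf='NCWJBO' cursor=0
After op 5 (delete): buf='CWJBO' cursor=0
After op 6 (right): buf='CWJBO' cursor=1
After op 7 (backspace): buf='WJBO' cursor=0
After op 8 (right): buf='WJBO' cursor=1
After op 9 (left): buf='WJBO' cursor=0
After op 10 (right): buf='WJBO' cursor=1

Answer: WJBO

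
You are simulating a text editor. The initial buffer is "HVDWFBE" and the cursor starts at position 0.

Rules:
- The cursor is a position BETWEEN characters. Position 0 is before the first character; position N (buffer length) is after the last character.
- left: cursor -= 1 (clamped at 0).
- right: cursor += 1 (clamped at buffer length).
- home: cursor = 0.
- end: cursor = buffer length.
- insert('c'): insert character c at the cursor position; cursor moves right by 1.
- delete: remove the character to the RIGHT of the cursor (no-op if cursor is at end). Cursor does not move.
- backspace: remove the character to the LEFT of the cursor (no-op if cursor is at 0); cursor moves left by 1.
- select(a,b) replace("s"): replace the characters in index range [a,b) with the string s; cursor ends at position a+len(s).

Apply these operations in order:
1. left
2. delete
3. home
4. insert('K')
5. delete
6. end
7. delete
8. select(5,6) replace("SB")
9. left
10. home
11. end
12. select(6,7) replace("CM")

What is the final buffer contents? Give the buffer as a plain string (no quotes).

After op 1 (left): buf='HVDWFBE' cursor=0
After op 2 (delete): buf='VDWFBE' cursor=0
After op 3 (home): buf='VDWFBE' cursor=0
After op 4 (insert('K')): buf='KVDWFBE' cursor=1
After op 5 (delete): buf='KDWFBE' cursor=1
After op 6 (end): buf='KDWFBE' cursor=6
After op 7 (delete): buf='KDWFBE' cursor=6
After op 8 (select(5,6) replace("SB")): buf='KDWFBSB' cursor=7
After op 9 (left): buf='KDWFBSB' cursor=6
After op 10 (home): buf='KDWFBSB' cursor=0
After op 11 (end): buf='KDWFBSB' cursor=7
After op 12 (select(6,7) replace("CM")): buf='KDWFBSCM' cursor=8

Answer: KDWFBSCM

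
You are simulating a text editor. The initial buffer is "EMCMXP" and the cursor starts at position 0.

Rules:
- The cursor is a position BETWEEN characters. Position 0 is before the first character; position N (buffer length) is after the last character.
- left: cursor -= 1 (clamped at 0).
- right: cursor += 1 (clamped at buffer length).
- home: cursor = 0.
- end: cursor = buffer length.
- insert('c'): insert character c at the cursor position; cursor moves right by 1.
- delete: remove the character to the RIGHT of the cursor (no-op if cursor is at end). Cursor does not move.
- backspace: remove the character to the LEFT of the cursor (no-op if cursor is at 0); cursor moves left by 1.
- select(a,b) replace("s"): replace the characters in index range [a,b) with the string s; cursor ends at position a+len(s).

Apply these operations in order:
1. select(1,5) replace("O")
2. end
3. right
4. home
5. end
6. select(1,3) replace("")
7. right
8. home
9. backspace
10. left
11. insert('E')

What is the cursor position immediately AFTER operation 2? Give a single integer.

After op 1 (select(1,5) replace("O")): buf='EOP' cursor=2
After op 2 (end): buf='EOP' cursor=3

Answer: 3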